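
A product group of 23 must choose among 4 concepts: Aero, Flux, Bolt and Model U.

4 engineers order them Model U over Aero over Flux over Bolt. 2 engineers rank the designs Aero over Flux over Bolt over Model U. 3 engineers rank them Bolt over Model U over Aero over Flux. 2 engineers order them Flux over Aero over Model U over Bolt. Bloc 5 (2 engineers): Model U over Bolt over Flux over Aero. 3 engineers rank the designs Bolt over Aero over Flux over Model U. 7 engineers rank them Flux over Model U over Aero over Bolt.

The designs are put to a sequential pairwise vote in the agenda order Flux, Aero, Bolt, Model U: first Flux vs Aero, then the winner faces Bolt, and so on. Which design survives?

Round 1: Flux vs Aero — 11–12, Aero advances.
Round 2: Aero vs Bolt — 15–8, Aero advances.
Round 3: Aero vs Model U — 7–16, Model U advances.
The agenda winner is Model U.

Model U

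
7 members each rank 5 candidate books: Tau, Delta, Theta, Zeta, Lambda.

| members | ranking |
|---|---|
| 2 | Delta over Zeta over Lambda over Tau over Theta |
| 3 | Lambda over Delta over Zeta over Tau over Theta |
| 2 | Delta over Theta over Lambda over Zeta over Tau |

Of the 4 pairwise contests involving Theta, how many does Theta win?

Theta against each rival (7 members):
Theta–Tau: Tau 5–2.
Theta–Delta: Delta 7–0.
Theta vs Zeta: Zeta, 5–2.
Theta vs Lambda: Theta preferred on 2 ballots; Lambda wins 5–2.
Theta beats no one; loses to Tau, Delta, Zeta, Lambda — 0 pairwise wins.

0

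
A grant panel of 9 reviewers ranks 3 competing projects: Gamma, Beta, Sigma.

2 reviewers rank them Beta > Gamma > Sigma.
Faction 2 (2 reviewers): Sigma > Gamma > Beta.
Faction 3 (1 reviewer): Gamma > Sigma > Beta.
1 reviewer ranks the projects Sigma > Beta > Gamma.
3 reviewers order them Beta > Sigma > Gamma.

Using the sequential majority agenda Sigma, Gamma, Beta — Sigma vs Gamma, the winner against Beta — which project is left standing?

Round 1: Sigma vs Gamma — 6–3, Sigma advances.
Round 2: Sigma vs Beta — 4–5, Beta advances.
Beta survives the agenda.

Beta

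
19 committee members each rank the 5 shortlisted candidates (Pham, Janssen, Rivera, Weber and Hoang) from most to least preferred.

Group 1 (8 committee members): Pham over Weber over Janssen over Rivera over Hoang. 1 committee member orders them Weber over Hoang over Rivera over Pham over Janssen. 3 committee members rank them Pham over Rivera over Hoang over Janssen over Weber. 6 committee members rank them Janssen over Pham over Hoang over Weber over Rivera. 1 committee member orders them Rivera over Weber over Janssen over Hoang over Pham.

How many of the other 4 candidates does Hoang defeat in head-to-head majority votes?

0

Hoang against each rival (19 committee members):
Hoang–Pham: Pham 17–2.
Hoang vs Janssen: 1+3 = 4 for Hoang, 15 for Janssen — Janssen by 15–4.
Hoang vs Rivera: 7 to 12, Rivera.
Hoang vs Weber: 3+6 = 9 for Hoang, 10 for Weber — Weber by 10–9.
Hoang beats no one; loses to Pham, Janssen, Rivera, Weber — 0 pairwise wins.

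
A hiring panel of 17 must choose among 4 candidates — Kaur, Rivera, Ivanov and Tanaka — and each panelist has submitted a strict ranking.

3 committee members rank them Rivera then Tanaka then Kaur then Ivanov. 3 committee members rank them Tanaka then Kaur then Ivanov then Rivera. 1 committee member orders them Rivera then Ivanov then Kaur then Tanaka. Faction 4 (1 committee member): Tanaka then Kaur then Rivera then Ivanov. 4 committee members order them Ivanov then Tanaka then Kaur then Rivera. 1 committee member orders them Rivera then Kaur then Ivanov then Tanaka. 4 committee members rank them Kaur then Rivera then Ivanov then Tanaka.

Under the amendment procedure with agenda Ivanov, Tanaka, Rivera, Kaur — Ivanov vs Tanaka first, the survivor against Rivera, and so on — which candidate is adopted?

Round 1: Ivanov vs Tanaka — 10–7, Ivanov advances.
Round 2: Ivanov vs Rivera — 7–10, Rivera advances.
Round 3: Rivera vs Kaur — 5–12, Kaur advances.
The agenda winner is Kaur.

Kaur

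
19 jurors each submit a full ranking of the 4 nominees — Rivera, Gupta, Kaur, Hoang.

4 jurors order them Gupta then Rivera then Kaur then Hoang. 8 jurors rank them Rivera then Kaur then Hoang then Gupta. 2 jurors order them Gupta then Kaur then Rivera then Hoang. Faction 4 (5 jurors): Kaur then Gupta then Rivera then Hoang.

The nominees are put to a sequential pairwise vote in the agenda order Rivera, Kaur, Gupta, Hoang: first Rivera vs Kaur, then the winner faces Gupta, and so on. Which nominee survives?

Gupta

Round 1: Rivera vs Kaur — 12–7, Rivera advances.
Round 2: Rivera vs Gupta — 8–11, Gupta advances.
Round 3: Gupta vs Hoang — 11–8, Gupta advances.
The agenda winner is Gupta.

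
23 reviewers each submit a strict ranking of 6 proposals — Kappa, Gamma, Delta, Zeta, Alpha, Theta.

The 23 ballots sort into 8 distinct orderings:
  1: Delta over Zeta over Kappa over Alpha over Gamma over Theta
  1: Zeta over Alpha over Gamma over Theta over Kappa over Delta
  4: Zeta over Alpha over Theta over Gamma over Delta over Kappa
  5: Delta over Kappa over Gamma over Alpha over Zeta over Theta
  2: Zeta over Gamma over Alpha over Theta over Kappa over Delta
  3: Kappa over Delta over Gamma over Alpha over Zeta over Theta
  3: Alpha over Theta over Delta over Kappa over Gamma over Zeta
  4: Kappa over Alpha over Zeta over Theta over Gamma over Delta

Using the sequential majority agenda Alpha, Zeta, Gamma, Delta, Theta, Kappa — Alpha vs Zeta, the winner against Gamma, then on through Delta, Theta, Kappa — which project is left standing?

Kappa

Round 1: Alpha vs Zeta — 15–8, Alpha advances.
Round 2: Alpha vs Gamma — 13–10, Alpha advances.
Round 3: Alpha vs Delta — 14–9, Alpha advances.
Round 4: Alpha vs Theta — 23–0, Alpha advances.
Round 5: Alpha vs Kappa — 10–13, Kappa advances.
Kappa survives the agenda.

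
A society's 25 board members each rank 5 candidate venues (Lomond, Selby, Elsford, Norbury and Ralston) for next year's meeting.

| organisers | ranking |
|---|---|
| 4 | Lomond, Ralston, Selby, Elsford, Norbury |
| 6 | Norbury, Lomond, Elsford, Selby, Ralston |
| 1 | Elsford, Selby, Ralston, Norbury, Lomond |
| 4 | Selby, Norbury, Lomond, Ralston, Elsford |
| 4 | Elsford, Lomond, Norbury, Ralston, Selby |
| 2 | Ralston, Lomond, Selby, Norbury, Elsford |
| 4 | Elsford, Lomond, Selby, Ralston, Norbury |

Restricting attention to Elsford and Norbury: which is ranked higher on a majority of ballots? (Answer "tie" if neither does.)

Elsford

Ballots ranking Elsford above Norbury: 4 + 1 + 4 + 4 = 13.
Ballots ranking Norbury above Elsford: 25 − 13 = 12.
Elsford wins the head-to-head 13–12.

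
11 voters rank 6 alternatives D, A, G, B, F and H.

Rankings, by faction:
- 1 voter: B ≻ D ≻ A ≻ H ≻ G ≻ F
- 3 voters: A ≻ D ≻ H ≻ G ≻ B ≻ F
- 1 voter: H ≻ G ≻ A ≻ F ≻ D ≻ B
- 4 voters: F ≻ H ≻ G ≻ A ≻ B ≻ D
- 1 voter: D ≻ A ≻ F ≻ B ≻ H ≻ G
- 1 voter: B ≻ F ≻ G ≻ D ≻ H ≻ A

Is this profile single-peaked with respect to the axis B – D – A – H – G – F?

Axis positions: B=1, D=2, A=3, H=4, G=5, F=6.
Faction 1 (peak B at position 1): ranking walks positions 1-2-3-4-5-6, expanding outward from the peak — single-peaked.
Faction 2 (peak A at position 3): ranking walks positions 3-2-4-5-1-6, expanding outward from the peak — single-peaked.
Faction 3 (peak H at position 4): ranking walks positions 4-5-3-6-2-1, expanding outward from the peak — single-peaked.
Faction 4: ranking walks positions 6-4-5-3-1-2; H is ranked above G even though G lies between H and the peak F on the axis — preferences dip and rise again. Not single-peaked.
Faction 5: ranking walks positions 2-3-6-1-4-5; F is ranked above H even though H lies between F and the peak D on the axis — preferences dip and rise again. Not single-peaked.
Faction 6: ranking walks positions 1-6-5-2-4-3; F is ranked above D even though D lies between F and the peak B on the axis — preferences dip and rise again. Not single-peaked.
Faction 4 violates single-peakedness, so the profile is not single-peaked on this axis.

no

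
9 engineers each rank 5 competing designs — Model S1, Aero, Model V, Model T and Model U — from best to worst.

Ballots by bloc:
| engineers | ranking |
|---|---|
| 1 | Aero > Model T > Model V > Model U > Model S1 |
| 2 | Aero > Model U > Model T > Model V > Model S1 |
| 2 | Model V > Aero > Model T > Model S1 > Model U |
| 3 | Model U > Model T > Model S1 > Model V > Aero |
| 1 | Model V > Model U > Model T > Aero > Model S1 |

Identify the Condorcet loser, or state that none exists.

Head-to-head results (9 engineers):
Model S1–Aero: Aero 6–3.
Model S1 vs Model V: 3 to 6, Model V.
Model S1–Model T: Model T 9–0.
Model S1 vs Model U: Model U, 7–2.
Aero vs Model V: 1+2 = 3 for Aero, 6 for Model V — Model V by 6–3.
Aero vs Model T: 1+2+2 = 5 for Aero, 4 for Model T — Aero by 5–4.
Aero vs Model U: Aero wins 5–4.
Model V vs Model T: Model T wins 6–3.
Model V vs Model U: Model V preferred on 1+2+1 = 4 ballots; Model U wins 5–4.
Model T vs Model U: Model T is ranked higher on 1+2 = 3 ballots, Model U on 6. Model U wins 6–3.
Model S1 is beaten in every head-to-head and is the Condorcet loser.

Model S1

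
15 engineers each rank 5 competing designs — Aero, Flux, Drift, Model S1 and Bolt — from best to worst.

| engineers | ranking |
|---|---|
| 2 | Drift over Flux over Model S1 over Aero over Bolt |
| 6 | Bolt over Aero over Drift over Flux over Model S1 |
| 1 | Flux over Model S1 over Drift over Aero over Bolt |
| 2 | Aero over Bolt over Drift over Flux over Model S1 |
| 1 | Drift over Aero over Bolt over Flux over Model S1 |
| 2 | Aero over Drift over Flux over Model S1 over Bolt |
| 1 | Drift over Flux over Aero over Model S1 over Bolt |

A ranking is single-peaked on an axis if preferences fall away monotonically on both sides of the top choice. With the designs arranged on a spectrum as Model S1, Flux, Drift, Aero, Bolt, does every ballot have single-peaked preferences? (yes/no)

yes

Axis positions: Model S1=1, Flux=2, Drift=3, Aero=4, Bolt=5.
Faction 1 (peak Drift at position 3): ranking walks positions 3-2-1-4-5, expanding outward from the peak — single-peaked.
Faction 2 (peak Bolt at position 5): ranking walks positions 5-4-3-2-1, expanding outward from the peak — single-peaked.
Faction 3 (peak Flux at position 2): ranking walks positions 2-1-3-4-5, expanding outward from the peak — single-peaked.
Faction 4 (peak Aero at position 4): ranking walks positions 4-5-3-2-1, expanding outward from the peak — single-peaked.
Faction 5 (peak Drift at position 3): ranking walks positions 3-4-5-2-1, expanding outward from the peak — single-peaked.
Faction 6 (peak Aero at position 4): ranking walks positions 4-3-2-1-5, expanding outward from the peak — single-peaked.
Faction 7 (peak Drift at position 3): ranking walks positions 3-2-4-1-5, expanding outward from the peak — single-peaked.
Every ranking is single-peaked on this axis.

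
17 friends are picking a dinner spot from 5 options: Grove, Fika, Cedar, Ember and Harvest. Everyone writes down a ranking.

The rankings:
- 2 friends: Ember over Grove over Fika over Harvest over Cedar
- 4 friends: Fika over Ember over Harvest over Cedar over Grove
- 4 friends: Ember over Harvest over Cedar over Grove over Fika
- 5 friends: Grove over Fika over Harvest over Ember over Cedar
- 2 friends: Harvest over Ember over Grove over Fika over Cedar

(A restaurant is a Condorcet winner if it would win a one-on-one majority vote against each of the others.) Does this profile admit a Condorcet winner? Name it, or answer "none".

Pairwise majorities:
Grove vs Fika: Grove wins 13–4.
Grove vs Cedar: Grove, 9–8.
Grove vs Ember: Ember wins 12–5.
Grove vs Harvest: Grove preferred on 2+5 = 7 ballots; Harvest wins 10–7.
Fika vs Cedar: Fika wins 13–4.
Fika vs Ember: 4+5 = 9 for Fika, 8 for Ember — Fika by 9–8.
Fika vs Harvest: Fika is ranked higher on 2+4+5 = 11 ballots, Harvest on 6. Fika wins 11–6.
Cedar vs Ember: Ember, 17–0.
Cedar vs Harvest: Cedar preferred on 0 ballots; Harvest wins 17–0.
Ember vs Harvest: Ember is ranked higher on 2+4+4 = 10 ballots, Harvest on 7. Ember wins 10–7.
Each restaurant drops at least one matchup (Grove loses to Ember; Fika loses to Grove; Cedar loses to Grove; Ember loses to Fika; Harvest loses to Fika); the cycle Grove → Fika → Ember → Grove rules out a Condorcet winner.

none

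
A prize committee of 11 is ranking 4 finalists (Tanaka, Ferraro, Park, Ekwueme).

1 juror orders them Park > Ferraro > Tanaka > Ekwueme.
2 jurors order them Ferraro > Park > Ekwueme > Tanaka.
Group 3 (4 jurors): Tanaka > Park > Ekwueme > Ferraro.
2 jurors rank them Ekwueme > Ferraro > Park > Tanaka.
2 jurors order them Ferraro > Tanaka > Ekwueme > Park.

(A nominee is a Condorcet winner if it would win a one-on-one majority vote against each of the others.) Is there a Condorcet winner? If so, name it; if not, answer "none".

Pairwise majorities:
Tanaka vs Ferraro: 4 for Tanaka, 7 for Ferraro — Ferraro by 7–4.
Tanaka vs Park: 4+2 = 6 for Tanaka, 5 for Park — Tanaka by 6–5.
Tanaka vs Ekwueme: 7 to 4, Tanaka.
Ferraro vs Park: 2+2+2 = 6 for Ferraro, 5 for Park — Ferraro by 6–5.
Ferraro vs Ekwueme: 5 to 6, Ekwueme.
Park vs Ekwueme: 1+2+4 = 7 for Park, 4 for Ekwueme — Park by 7–4.
Every nominee loses at least once (Tanaka loses to Ferraro; Ferraro loses to Ekwueme; Park loses to Tanaka; Ekwueme loses to Tanaka). The majority relation contains the cycle Tanaka > Ekwueme > Ferraro > Tanaka, so there is no Condorcet winner.

none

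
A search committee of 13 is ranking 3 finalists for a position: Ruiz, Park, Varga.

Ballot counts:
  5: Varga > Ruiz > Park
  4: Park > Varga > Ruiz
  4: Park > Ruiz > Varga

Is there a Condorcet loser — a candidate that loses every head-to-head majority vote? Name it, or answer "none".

Ruiz

Head-to-head results (13 committee members):
Ruiz vs Park: Ruiz is ranked higher on 5 ballots, Park on 8. Park wins 8–5.
Ruiz vs Varga: Varga wins 9–4.
Park vs Varga: 8 to 5, Park.
Only Ruiz has no wins; Ruiz is the Condorcet loser.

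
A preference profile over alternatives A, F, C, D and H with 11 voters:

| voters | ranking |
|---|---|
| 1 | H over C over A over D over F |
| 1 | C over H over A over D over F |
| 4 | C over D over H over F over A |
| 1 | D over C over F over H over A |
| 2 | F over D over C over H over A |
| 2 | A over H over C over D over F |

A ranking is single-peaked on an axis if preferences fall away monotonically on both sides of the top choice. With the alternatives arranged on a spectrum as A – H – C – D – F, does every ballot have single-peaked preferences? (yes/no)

yes

Axis positions: A=1, H=2, C=3, D=4, F=5.
Faction 1 (peak H at position 2): ranking walks positions 2-3-1-4-5, expanding outward from the peak — single-peaked.
Faction 2 (peak C at position 3): ranking walks positions 3-2-1-4-5, expanding outward from the peak — single-peaked.
Faction 3 (peak C at position 3): ranking walks positions 3-4-2-5-1, expanding outward from the peak — single-peaked.
Faction 4 (peak D at position 4): ranking walks positions 4-3-5-2-1, expanding outward from the peak — single-peaked.
Faction 5 (peak F at position 5): ranking walks positions 5-4-3-2-1, expanding outward from the peak — single-peaked.
Faction 6 (peak A at position 1): ranking walks positions 1-2-3-4-5, expanding outward from the peak — single-peaked.
Every ranking is single-peaked on this axis.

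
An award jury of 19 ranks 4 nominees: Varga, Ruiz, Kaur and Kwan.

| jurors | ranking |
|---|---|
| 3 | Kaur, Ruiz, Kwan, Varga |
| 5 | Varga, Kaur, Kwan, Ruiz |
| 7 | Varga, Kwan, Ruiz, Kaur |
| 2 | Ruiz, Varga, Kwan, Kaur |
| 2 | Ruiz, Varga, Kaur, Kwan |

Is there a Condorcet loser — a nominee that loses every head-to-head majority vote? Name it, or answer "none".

none

Pairwise majorities:
Varga–Ruiz: Varga 12–7.
Varga–Kaur: Varga 16–3.
Varga vs Kwan: 5+7+2+2 = 16 for Varga, 3 for Kwan — Varga by 16–3.
Ruiz vs Kaur: Ruiz preferred on 7+2+2 = 11 ballots; Ruiz wins 11–8.
Ruiz vs Kwan: Kwan wins 12–7.
Kaur vs Kwan: 3+5+2 = 10 for Kaur, 9 for Kwan — Kaur by 10–9.
No nominee is winless: Varga beats Ruiz; Ruiz beats Kaur; Kaur beats Kwan; Kwan beats Ruiz. There is no Condorcet loser.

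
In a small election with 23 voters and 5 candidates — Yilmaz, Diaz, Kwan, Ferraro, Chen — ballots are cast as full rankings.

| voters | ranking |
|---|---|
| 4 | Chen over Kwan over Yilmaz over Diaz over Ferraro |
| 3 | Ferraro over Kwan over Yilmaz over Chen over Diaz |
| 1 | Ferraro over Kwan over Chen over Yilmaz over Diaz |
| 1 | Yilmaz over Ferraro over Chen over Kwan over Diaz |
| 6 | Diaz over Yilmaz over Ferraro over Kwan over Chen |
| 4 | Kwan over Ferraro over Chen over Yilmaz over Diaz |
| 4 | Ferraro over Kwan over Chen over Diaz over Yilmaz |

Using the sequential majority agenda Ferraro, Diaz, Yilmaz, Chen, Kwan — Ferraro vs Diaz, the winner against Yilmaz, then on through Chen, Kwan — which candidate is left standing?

Ferraro

Round 1: Ferraro vs Diaz — 13–10, Ferraro advances.
Round 2: Ferraro vs Yilmaz — 12–11, Ferraro advances.
Round 3: Ferraro vs Chen — 19–4, Ferraro advances.
Round 4: Ferraro vs Kwan — 15–8, Ferraro advances.
Ferraro survives the agenda.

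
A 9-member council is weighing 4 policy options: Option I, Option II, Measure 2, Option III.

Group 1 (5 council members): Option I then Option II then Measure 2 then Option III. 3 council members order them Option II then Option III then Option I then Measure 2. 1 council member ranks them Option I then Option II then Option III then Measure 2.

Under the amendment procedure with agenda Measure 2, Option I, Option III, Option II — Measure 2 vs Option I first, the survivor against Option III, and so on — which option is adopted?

Round 1: Measure 2 vs Option I — 0–9, Option I advances.
Round 2: Option I vs Option III — 6–3, Option I advances.
Round 3: Option I vs Option II — 6–3, Option I advances.
The agenda winner is Option I.

Option I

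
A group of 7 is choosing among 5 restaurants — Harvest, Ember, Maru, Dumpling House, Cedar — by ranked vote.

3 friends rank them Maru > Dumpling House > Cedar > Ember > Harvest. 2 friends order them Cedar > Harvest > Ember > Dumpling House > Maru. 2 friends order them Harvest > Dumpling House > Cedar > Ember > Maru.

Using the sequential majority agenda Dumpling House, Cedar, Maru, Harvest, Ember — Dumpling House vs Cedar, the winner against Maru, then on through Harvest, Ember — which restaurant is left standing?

Harvest

Round 1: Dumpling House vs Cedar — 5–2, Dumpling House advances.
Round 2: Dumpling House vs Maru — 4–3, Dumpling House advances.
Round 3: Dumpling House vs Harvest — 3–4, Harvest advances.
Round 4: Harvest vs Ember — 4–3, Harvest advances.
The agenda winner is Harvest.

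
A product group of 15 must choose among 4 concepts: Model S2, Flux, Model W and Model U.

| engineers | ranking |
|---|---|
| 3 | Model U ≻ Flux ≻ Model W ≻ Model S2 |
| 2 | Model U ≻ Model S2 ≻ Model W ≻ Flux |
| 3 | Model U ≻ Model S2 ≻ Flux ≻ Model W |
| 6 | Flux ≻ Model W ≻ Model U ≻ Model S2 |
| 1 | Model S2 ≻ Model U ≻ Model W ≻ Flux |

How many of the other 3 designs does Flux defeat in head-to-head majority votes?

Flux against each rival (15 engineers):
Flux vs Model S2: 9 to 6, Flux.
Flux vs Model W: 12 to 3, Flux.
Flux vs Model U: Model U wins 9–6.
Flux beats Model S2, Model W; loses to Model U — 2 pairwise wins.

2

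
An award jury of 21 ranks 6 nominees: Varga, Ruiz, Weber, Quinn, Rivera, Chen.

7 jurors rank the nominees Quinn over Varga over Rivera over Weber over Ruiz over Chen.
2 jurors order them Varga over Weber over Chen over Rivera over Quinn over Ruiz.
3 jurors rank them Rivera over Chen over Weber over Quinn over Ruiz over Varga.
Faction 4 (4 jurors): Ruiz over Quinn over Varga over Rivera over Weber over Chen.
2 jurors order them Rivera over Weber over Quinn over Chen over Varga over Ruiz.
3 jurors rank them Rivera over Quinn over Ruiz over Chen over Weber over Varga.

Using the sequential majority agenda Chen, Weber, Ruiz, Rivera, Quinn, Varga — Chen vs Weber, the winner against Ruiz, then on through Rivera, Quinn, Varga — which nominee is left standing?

Round 1: Chen vs Weber — 6–15, Weber advances.
Round 2: Weber vs Ruiz — 14–7, Weber advances.
Round 3: Weber vs Rivera — 2–19, Rivera advances.
Round 4: Rivera vs Quinn — 10–11, Quinn advances.
Round 5: Quinn vs Varga — 19–2, Quinn advances.
Quinn survives the agenda.

Quinn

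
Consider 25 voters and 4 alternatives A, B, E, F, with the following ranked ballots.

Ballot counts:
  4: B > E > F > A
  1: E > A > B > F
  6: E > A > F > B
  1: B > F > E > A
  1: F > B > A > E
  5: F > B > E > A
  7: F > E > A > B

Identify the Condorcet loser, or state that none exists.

B

Head-to-head results (25 voters):
A vs B: A, 14–11.
A vs E: E, 24–1.
A vs F: F wins 18–7.
B–E: E 14–11.
B vs F: 4+1+1 = 6 for B, 19 for F — F by 19–6.
E vs F: F, 14–11.
B loses to every other alternative — it is the Condorcet loser.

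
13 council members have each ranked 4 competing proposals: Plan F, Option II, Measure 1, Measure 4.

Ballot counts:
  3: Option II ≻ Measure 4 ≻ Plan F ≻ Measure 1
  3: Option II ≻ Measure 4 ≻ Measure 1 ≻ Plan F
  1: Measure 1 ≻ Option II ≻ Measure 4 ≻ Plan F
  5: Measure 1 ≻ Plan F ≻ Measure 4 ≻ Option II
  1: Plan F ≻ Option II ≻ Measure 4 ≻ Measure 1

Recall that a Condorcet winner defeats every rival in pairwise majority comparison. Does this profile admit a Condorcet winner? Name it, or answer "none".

Option II

Check each pair by majority over 13 ballots:
Plan F vs Option II: Option II, 7–6.
Plan F vs Measure 1: Measure 1, 9–4.
Plan F–Measure 4: Measure 4 7–6.
Option II–Measure 1: Option II 7–6.
Option II vs Measure 4: Option II wins 8–5.
Measure 1–Measure 4: Measure 4 7–6.
Only Option II has no losses; Option II is the Condorcet winner.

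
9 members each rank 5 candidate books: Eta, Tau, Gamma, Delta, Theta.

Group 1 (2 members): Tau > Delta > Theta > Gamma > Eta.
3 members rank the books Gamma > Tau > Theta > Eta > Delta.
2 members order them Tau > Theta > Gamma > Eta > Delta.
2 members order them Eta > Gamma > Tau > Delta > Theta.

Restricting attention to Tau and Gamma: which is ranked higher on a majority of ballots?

Ballots ranking Tau above Gamma: 2 + 2 = 4.
Ballots ranking Gamma above Tau: 9 − 4 = 5.
Gamma wins the head-to-head 5–4.

Gamma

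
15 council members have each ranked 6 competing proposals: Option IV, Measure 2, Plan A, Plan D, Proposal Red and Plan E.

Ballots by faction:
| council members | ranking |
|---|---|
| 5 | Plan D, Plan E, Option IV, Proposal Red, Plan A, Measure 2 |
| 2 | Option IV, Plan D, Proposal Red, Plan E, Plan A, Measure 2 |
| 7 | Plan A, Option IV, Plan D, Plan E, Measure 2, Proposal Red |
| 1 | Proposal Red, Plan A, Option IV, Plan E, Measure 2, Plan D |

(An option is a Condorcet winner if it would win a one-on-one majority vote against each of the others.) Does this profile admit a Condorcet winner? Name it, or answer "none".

Check each pair by majority over 15 ballots:
Option IV vs Measure 2: Option IV preferred on 5+2+7+1 = 15 ballots; Option IV wins 15–0.
Option IV vs Plan A: 7 to 8, Plan A.
Option IV vs Plan D: Option IV preferred on 2+7+1 = 10 ballots; Option IV wins 10–5.
Option IV vs Proposal Red: 14 to 1, Option IV.
Option IV vs Plan E: Option IV preferred on 2+7+1 = 10 ballots; Option IV wins 10–5.
Measure 2 vs Plan A: 0 for Measure 2, 15 for Plan A — Plan A by 15–0.
Measure 2 vs Plan D: 1 for Measure 2, 14 for Plan D — Plan D by 14–1.
Measure 2 vs Proposal Red: Measure 2 is ranked higher on 7 ballots, Proposal Red on 8. Proposal Red wins 8–7.
Measure 2 vs Plan E: 0 for Measure 2, 15 for Plan E — Plan E by 15–0.
Plan A vs Plan D: 7+1 = 8 for Plan A, 7 for Plan D — Plan A by 8–7.
Plan A vs Proposal Red: Plan A is ranked higher on 7 ballots, Proposal Red on 8. Proposal Red wins 8–7.
Plan A vs Plan E: Plan A is ranked higher on 7+1 = 8 ballots, Plan E on 7. Plan A wins 8–7.
Plan D vs Proposal Red: Plan D is ranked higher on 5+2+7 = 14 ballots, Proposal Red on 1. Plan D wins 14–1.
Plan D vs Plan E: 14 to 1, Plan D.
Proposal Red vs Plan E: Proposal Red preferred on 2+1 = 3 ballots; Plan E wins 12–3.
No option is unbeaten: Option IV loses to Plan A; Measure 2 loses to Option IV; Plan A loses to Proposal Red; Plan D loses to Option IV; Proposal Red loses to Option IV; Plan E loses to Option IV. In particular Option IV > Proposal Red > Plan A > Option IV is a majority cycle — no Condorcet winner exists.

none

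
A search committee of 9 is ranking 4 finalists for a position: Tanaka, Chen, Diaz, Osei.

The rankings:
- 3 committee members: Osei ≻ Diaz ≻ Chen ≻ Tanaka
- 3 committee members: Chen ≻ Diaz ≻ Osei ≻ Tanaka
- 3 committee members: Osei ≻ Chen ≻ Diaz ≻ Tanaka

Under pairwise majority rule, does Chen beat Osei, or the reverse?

Ballots ranking Chen above Osei: 3.
Ballots ranking Osei above Chen: 9 − 3 = 6.
Osei wins the head-to-head 6–3.

Osei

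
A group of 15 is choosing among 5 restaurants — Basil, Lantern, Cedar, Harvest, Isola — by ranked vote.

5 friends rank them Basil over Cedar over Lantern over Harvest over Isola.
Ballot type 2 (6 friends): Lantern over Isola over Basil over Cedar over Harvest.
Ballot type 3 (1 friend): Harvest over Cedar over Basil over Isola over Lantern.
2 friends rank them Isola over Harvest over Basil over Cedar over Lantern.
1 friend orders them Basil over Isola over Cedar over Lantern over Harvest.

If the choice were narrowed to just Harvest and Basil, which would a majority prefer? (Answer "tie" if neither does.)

Basil

Ballots ranking Harvest above Basil: 1 + 2 = 3.
Ballots ranking Basil above Harvest: 15 − 3 = 12.
Basil wins the head-to-head 12–3.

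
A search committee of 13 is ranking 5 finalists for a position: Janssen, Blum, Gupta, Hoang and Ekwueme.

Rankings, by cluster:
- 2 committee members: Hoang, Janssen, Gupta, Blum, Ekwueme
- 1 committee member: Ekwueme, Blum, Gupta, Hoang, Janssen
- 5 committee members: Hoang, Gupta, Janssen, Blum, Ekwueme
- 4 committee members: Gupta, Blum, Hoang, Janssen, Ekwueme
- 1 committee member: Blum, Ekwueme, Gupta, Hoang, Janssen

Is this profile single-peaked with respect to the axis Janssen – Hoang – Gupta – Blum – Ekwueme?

yes

Axis positions: Janssen=1, Hoang=2, Gupta=3, Blum=4, Ekwueme=5.
Cluster 1 (peak Hoang at position 2): ranking walks positions 2-1-3-4-5, expanding outward from the peak — single-peaked.
Cluster 2 (peak Ekwueme at position 5): ranking walks positions 5-4-3-2-1, expanding outward from the peak — single-peaked.
Cluster 3 (peak Hoang at position 2): ranking walks positions 2-3-1-4-5, expanding outward from the peak — single-peaked.
Cluster 4 (peak Gupta at position 3): ranking walks positions 3-4-2-1-5, expanding outward from the peak — single-peaked.
Cluster 5 (peak Blum at position 4): ranking walks positions 4-5-3-2-1, expanding outward from the peak — single-peaked.
Every ranking is single-peaked on this axis.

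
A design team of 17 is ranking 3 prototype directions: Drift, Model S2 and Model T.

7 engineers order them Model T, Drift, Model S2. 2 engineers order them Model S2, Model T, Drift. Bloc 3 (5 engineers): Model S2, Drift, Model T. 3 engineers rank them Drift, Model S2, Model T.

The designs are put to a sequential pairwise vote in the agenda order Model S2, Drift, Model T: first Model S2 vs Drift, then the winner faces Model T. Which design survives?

Round 1: Model S2 vs Drift — 7–10, Drift advances.
Round 2: Drift vs Model T — 8–9, Model T advances.
The agenda winner is Model T.

Model T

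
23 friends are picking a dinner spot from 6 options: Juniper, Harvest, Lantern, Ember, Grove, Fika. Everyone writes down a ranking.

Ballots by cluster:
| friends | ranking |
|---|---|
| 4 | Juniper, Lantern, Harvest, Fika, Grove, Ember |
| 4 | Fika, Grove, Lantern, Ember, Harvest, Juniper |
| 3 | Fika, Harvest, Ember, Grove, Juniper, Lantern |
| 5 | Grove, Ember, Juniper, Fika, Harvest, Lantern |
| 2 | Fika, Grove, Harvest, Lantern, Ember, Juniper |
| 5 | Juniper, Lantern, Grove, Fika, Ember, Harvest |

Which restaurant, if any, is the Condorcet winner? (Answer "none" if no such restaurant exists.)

Check each pair by majority over 23 ballots:
Juniper vs Harvest: 4+5+5 = 14 for Juniper, 9 for Harvest — Juniper by 14–9.
Juniper vs Lantern: Juniper preferred on 4+3+5+5 = 17 ballots; Juniper wins 17–6.
Juniper vs Ember: Juniper is ranked higher on 4+5 = 9 ballots, Ember on 14. Ember wins 14–9.
Juniper vs Grove: 4+5 = 9 for Juniper, 14 for Grove — Grove by 14–9.
Juniper vs Fika: 14 to 9, Juniper.
Harvest vs Lantern: 3+5+2 = 10 for Harvest, 13 for Lantern — Lantern by 13–10.
Harvest vs Ember: Harvest is ranked higher on 4+3+2 = 9 ballots, Ember on 14. Ember wins 14–9.
Harvest vs Grove: Harvest is ranked higher on 4+3 = 7 ballots, Grove on 16. Grove wins 16–7.
Harvest vs Fika: Harvest is ranked higher on 4 ballots, Fika on 19. Fika wins 19–4.
Lantern vs Ember: Lantern is ranked higher on 4+4+2+5 = 15 ballots, Ember on 8. Lantern wins 15–8.
Lantern vs Grove: 9 to 14, Grove.
Lantern vs Fika: 9 to 14, Fika.
Ember vs Grove: Ember is ranked higher on 3 ballots, Grove on 20. Grove wins 20–3.
Ember vs Fika: Ember preferred on 5 ballots; Fika wins 18–5.
Grove vs Fika: Grove is ranked higher on 5+5 = 10 ballots, Fika on 13. Fika wins 13–10.
No restaurant is unbeaten: Juniper loses to Ember; Harvest loses to Juniper; Lantern loses to Juniper; Ember loses to Lantern; Grove loses to Fika; Fika loses to Juniper. In particular Juniper beats Lantern beats Ember beats Juniper is a majority cycle — no Condorcet winner exists.

none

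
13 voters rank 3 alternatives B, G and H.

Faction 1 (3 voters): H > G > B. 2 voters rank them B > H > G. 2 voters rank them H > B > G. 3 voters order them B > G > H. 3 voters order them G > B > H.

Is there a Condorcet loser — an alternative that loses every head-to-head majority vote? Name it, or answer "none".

Pairwise majorities:
B vs G: B, 7–6.
B vs H: B wins 8–5.
G vs H: H, 7–6.
G loses to every other alternative — it is the Condorcet loser.

G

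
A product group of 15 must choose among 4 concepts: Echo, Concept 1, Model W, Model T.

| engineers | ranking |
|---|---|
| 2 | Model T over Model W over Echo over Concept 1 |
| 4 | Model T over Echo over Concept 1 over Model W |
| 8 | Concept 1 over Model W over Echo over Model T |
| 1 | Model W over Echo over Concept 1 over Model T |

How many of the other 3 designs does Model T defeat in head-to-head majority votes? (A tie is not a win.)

0

Model T against each rival (15 engineers):
Model T vs Echo: Model T preferred on 2+4 = 6 ballots; Echo wins 9–6.
Model T vs Concept 1: Model T is ranked higher on 2+4 = 6 ballots, Concept 1 on 9. Concept 1 wins 9–6.
Model T–Model W: Model W 9–6.
Model T beats no one; loses to Echo, Concept 1, Model W — 0 pairwise wins.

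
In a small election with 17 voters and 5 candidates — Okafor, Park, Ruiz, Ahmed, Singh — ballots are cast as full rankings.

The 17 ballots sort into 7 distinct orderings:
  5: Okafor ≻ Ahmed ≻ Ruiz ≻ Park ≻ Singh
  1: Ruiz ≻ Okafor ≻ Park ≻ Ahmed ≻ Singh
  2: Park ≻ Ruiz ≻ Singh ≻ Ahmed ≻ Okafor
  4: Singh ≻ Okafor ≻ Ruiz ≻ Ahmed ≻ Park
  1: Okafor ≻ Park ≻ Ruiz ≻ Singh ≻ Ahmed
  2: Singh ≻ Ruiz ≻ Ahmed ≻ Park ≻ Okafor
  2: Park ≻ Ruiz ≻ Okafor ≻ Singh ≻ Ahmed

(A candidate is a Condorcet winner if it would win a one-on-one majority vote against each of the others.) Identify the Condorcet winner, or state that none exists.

Head-to-head results (17 voters):
Okafor–Park: Okafor 11–6.
Okafor–Ruiz: Okafor 10–7.
Okafor vs Ahmed: Okafor wins 13–4.
Okafor vs Singh: Okafor wins 9–8.
Park–Ruiz: Ruiz 12–5.
Park–Ahmed: Ahmed 11–6.
Park vs Singh: Park wins 11–6.
Ruiz–Ahmed: Ruiz 12–5.
Ruiz vs Singh: Ruiz, 11–6.
Ahmed vs Singh: Singh wins 11–6.
Only Okafor has no losses; Okafor is the Condorcet winner.

Okafor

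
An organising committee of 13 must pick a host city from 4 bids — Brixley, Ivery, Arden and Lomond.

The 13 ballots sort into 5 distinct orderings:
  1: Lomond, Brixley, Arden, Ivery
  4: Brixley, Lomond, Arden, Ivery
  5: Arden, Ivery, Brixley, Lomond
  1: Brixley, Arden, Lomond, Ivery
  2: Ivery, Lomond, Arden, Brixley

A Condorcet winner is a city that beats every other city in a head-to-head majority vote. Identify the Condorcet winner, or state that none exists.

Head-to-head results (13 organisers):
Brixley vs Ivery: Brixley preferred on 1+4+1 = 6 ballots; Ivery wins 7–6.
Brixley vs Arden: Arden, 7–6.
Brixley vs Lomond: Brixley preferred on 4+5+1 = 10 ballots; Brixley wins 10–3.
Ivery vs Arden: Ivery preferred on 2 ballots; Arden wins 11–2.
Ivery vs Lomond: 5+2 = 7 for Ivery, 6 for Lomond — Ivery by 7–6.
Arden–Lomond: Lomond 7–6.
Every city loses at least once (Brixley loses to Ivery; Ivery loses to Arden; Arden loses to Lomond; Lomond loses to Brixley). The majority relation contains the cycle Brixley > Lomond > Arden > Brixley, so there is no Condorcet winner.

none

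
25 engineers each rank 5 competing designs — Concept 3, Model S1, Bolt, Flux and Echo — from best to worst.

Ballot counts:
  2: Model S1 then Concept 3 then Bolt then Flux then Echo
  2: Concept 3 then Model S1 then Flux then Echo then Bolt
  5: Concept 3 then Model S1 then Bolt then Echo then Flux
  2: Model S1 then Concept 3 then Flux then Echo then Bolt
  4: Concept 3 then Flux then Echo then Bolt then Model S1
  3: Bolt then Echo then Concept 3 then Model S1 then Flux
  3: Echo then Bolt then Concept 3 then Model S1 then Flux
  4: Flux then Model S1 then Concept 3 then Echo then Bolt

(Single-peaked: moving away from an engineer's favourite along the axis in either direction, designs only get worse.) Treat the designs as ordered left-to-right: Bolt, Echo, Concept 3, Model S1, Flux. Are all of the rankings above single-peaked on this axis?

Axis positions: Bolt=1, Echo=2, Concept 3=3, Model S1=4, Flux=5.
Cluster 1: ranking walks positions 4-3-1-5-2; Bolt is ranked above Echo even though Echo lies between Bolt and the peak Model S1 on the axis — preferences dip and rise again. Not single-peaked.
Cluster 2 (peak Concept 3 at position 3): ranking walks positions 3-4-5-2-1, expanding outward from the peak — single-peaked.
Cluster 3: ranking walks positions 3-4-1-2-5; Bolt is ranked above Echo even though Echo lies between Bolt and the peak Concept 3 on the axis — preferences dip and rise again. Not single-peaked.
Cluster 4 (peak Model S1 at position 4): ranking walks positions 4-3-5-2-1, expanding outward from the peak — single-peaked.
Cluster 5: ranking walks positions 3-5-2-1-4; Flux is ranked above Model S1 even though Model S1 lies between Flux and the peak Concept 3 on the axis — preferences dip and rise again. Not single-peaked.
Cluster 6 (peak Bolt at position 1): ranking walks positions 1-2-3-4-5, expanding outward from the peak — single-peaked.
Cluster 7 (peak Echo at position 2): ranking walks positions 2-1-3-4-5, expanding outward from the peak — single-peaked.
Cluster 8 (peak Flux at position 5): ranking walks positions 5-4-3-2-1, expanding outward from the peak — single-peaked.
Cluster 1 violates single-peakedness, so the profile is not single-peaked on this axis.

no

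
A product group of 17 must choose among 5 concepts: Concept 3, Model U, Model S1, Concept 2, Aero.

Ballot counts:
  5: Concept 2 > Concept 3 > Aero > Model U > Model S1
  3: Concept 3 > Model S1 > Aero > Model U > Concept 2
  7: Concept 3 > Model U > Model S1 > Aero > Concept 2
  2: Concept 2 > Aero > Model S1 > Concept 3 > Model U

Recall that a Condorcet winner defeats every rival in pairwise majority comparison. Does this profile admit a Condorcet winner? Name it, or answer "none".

Concept 3

Head-to-head results (17 engineers):
Concept 3 vs Model U: Concept 3 wins 17–0.
Concept 3–Model S1: Concept 3 15–2.
Concept 3 vs Concept 2: Concept 3 wins 10–7.
Concept 3 vs Aero: Concept 3, 15–2.
Model U vs Model S1: Model U wins 12–5.
Model U vs Concept 2: Model U wins 10–7.
Model U vs Aero: Aero, 10–7.
Model S1–Concept 2: Model S1 10–7.
Model S1 vs Aero: Model S1, 10–7.
Concept 2 vs Aero: Aero wins 10–7.
Concept 3 wins every pairwise contest, so Concept 3 is the Condorcet winner.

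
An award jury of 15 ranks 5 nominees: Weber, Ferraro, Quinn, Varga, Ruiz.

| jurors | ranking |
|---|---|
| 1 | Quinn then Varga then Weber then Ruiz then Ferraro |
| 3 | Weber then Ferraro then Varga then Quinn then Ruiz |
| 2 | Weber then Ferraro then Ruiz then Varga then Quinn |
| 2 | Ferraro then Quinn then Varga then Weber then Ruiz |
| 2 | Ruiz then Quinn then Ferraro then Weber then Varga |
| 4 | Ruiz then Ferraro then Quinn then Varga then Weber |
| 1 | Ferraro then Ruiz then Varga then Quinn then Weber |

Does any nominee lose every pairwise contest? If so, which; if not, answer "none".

Pairwise majorities:
Weber vs Ferraro: Ferraro, 9–6.
Weber–Quinn: Quinn 10–5.
Weber vs Varga: Varga, 8–7.
Weber vs Ruiz: Weber, 8–7.
Ferraro vs Quinn: Ferraro preferred on 3+2+2+4+1 = 12 ballots; Ferraro wins 12–3.
Ferraro vs Varga: 3+2+2+2+4+1 = 14 for Ferraro, 1 for Varga — Ferraro by 14–1.
Ferraro–Ruiz: Ferraro 8–7.
Quinn vs Varga: 9 to 6, Quinn.
Quinn–Ruiz: Ruiz 9–6.
Varga–Ruiz: Ruiz 9–6.
Every nominee wins at least one matchup (Weber beats Ruiz; Ferraro beats Weber; Quinn beats Weber; Varga beats Weber; Ruiz beats Quinn), so there is no Condorcet loser.

none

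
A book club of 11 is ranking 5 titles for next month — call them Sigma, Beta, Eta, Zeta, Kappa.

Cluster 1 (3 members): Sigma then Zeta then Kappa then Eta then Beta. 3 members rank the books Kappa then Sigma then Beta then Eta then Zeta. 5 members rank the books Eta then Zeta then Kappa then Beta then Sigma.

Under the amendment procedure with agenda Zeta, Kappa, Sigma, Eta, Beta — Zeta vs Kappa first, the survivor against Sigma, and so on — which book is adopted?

Round 1: Zeta vs Kappa — 8–3, Zeta advances.
Round 2: Zeta vs Sigma — 5–6, Sigma advances.
Round 3: Sigma vs Eta — 6–5, Sigma advances.
Round 4: Sigma vs Beta — 6–5, Sigma advances.
Sigma survives the agenda.

Sigma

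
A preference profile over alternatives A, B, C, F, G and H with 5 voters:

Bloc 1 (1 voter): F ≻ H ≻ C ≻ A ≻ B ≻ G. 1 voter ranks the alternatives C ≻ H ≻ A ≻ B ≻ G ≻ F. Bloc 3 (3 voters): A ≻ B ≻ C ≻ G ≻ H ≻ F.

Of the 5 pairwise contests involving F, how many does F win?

0

F against each rival (5 voters):
F vs A: A, 4–1.
F–B: B 4–1.
F–C: C 4–1.
F–G: G 4–1.
F vs H: 1 for F, 4 for H — H by 4–1.
F beats no one; loses to A, B, C, G, H — 0 pairwise wins.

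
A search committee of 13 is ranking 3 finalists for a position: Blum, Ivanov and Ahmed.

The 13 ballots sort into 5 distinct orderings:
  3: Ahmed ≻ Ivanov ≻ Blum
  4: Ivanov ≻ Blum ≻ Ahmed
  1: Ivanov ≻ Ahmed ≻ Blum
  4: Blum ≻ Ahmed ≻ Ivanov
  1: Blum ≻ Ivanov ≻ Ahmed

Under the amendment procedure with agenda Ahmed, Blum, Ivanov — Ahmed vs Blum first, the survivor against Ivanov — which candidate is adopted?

Round 1: Ahmed vs Blum — 4–9, Blum advances.
Round 2: Blum vs Ivanov — 5–8, Ivanov advances.
The agenda winner is Ivanov.

Ivanov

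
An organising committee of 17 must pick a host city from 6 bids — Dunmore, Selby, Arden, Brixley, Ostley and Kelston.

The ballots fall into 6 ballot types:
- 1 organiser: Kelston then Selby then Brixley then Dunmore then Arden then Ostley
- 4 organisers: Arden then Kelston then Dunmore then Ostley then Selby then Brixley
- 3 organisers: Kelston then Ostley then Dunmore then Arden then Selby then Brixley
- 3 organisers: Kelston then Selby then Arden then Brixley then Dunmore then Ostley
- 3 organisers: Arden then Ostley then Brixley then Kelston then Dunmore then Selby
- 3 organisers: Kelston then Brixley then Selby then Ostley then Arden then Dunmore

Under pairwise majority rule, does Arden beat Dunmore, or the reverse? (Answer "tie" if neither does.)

Ballots ranking Arden above Dunmore: 4 + 3 + 3 + 3 = 13.
Ballots ranking Dunmore above Arden: 17 − 13 = 4.
Arden wins the head-to-head 13–4.

Arden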